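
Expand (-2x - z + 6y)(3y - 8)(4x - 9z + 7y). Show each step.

-24x^2y + 42xyz + 30xy^2 + 64x^2 - 112xz - 80xy + 27yz^2 - 183y^2z - 72z^2 + 488yz + 126y^3 - 336y^2

(-2x - z + 6y)(3y - 8)(4x - 9z + 7y)
= (-6xy + 16x - 3yz + 8z + 18y^2 - 48y)(4x - 9z + 7y)    [distributive law]
= -24x^2y + 54xyz - 42xy^2 + 64x^2 - 144xz + 112xy - 12xyz + 27yz^2 - 21y^2z + 32xz - 72z^2 + 56yz + 72xy^2 - 162y^2z + 126y^3 - 192xy + 432yz - 336y^2    [distributive law]
= -24x^2y + 42xyz + 30xy^2 + 64x^2 - 112xz - 80xy + 27yz^2 - 183y^2z - 72z^2 + 488yz + 126y^3 - 336y^2    [combine like terms]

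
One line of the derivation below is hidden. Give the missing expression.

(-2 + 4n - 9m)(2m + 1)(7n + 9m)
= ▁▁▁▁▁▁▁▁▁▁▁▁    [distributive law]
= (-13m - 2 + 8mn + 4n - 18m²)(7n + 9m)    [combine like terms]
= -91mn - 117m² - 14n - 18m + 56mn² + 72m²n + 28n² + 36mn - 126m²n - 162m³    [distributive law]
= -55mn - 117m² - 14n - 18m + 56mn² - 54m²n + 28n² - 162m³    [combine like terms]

Applying distributive law to the line above:

(-4m - 2 + 8mn + 4n - 18m² - 9m)(7n + 9m)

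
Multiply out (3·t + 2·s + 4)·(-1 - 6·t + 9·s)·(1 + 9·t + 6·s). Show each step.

-63·t - 261·t^2 + 159·s·t - 162·t^3 + 27·s·t^2 + 252·s^2·t + 10·s + 222·s^2 + 108·s^3 - 4

(3·t + 2·s + 4)·(-1 - 6·t + 9·s)·(1 + 9·t + 6·s)
= (-3·t - 18·t^2 + 27·s·t - 2·s - 12·s·t + 18·s^2 - 4 - 24·t + 36·s)·(1 + 9·t + 6·s)    [distributive law]
= (-27·t - 18·t^2 + 15·s·t + 34·s + 18·s^2 - 4)·(1 + 9·t + 6·s)    [combine like terms]
= -27·t - 243·t^2 - 162·s·t - 18·t^2 - 162·t^3 - 108·s·t^2 + 15·s·t + 135·s·t^2 + 90·s^2·t + 34·s + 306·s·t + 204·s^2 + 18·s^2 + 162·s^2·t + 108·s^3 - 4 - 36·t - 24·s    [distributive law]
= -63·t - 261·t^2 + 159·s·t - 162·t^3 + 27·s·t^2 + 252·s^2·t + 10·s + 222·s^2 + 108·s^3 - 4    [combine like terms]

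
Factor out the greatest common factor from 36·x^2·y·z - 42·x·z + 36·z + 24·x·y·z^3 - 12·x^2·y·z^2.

6·z(6·x^2·y - 7·x + 6 + 4·x·y·z^2 - 2·x^2·y·z)

36·x^2·y·z - 42·x·z + 36·z + 24·x·y·z^3 - 12·x^2·y·z^2
= 6(6·x^2·y·z - 7·x·z + 6·z + 4·x·y·z^3 - 2·x^2·y·z^2)    [factor out 6]
= 6·z(6·x^2·y - 7·x + 6 + 4·x·y·z^2 - 2·x^2·y·z)    [factor out z]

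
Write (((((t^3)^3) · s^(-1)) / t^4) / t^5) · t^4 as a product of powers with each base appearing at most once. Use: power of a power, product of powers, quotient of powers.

(((((t^3)^3) · s^(-1)) / t^4) / t^5) · t^4
= (((t^9 · s^(-1)) / t^4) / t^5) · t^4    [power of a power]
= s^(-1)t^4    [quotient of powers; product of powers]

s^(-1)t^4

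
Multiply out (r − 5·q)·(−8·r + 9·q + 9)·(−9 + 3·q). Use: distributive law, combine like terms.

72·r² − 24·q·r² − 414·q·r + 147·q²·r − 81·r + 270·q² − 135·q³ + 405·q

(r − 5·q)·(−8·r + 9·q + 9)·(−9 + 3·q)
= (−8·r² + 9·q·r + 9·r + 40·q·r − 45·q² − 45·q)·(−9 + 3·q)    [distributive law]
= (−8·r² + 49·q·r + 9·r − 45·q² − 45·q)·(−9 + 3·q)    [combine like terms]
= 72·r² − 24·q·r² − 441·q·r + 147·q²·r − 81·r + 27·q·r + 405·q² − 135·q³ + 405·q − 135·q²    [distributive law]
= 72·r² − 24·q·r² − 414·q·r + 147·q²·r − 81·r + 270·q² − 135·q³ + 405·q    [combine like terms]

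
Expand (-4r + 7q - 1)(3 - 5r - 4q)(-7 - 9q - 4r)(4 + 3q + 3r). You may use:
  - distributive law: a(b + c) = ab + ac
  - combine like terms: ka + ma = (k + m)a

(-4r + 7q - 1)(3 - 5r - 4q)(-7 - 9q - 4r)(4 + 3q + 3r)
= (-12r + 20r² + 16qr + 21q - 35qr - 28q² - 3 + 5r + 4q)(-7 - 9q - 4r)(4 + 3q + 3r)    [distributive law]
= (-7r + 20r² - 19qr + 25q - 28q² - 3)(-7 - 9q - 4r)(4 + 3q + 3r)    [combine like terms]
= (49r + 63qr + 28r² - 140r² - 180qr² - 80r³ + 133qr + 171q²r + 76qr² - 175q - 225q² - 100qr + 196q² + 252q³ + 112q²r + 21 + 27q + 12r)(4 + 3q + 3r)    [distributive law]
= (61r + 96qr - 112r² - 104qr² - 80r³ + 283q²r - 148q - 29q² + 252q³ + 21)(4 + 3q + 3r)    [combine like terms]
= 244r + 183qr + 183r² + 384qr + 288q²r + 288qr² - 448r² - 336qr² - 336r³ - 416qr² - 312q²r² - 312qr³ - 320r³ - 240qr³ - 240r⁴ + 1132q²r + 849q³r + 849q²r² - 592q - 444q² - 444qr - 116q² - 87q³ - 87q²r + 1008q³ + 756q⁴ + 756q³r + 84 + 63q + 63r    [distributive law]
= 307r + 123qr - 265r² + 1333q²r - 464qr² - 656r³ + 537q²r² - 552qr³ - 240r⁴ + 1605q³r - 529q - 560q² + 921q³ + 756q⁴ + 84    [combine like terms]

307r + 123qr - 265r² + 1333q²r - 464qr² - 656r³ + 537q²r² - 552qr³ - 240r⁴ + 1605q³r - 529q - 560q² + 921q³ + 756q⁴ + 84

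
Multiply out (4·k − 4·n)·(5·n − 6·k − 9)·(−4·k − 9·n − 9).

(4·k − 4·n)·(5·n − 6·k − 9)·(−4·k − 9·n − 9)
= (20·k·n − 24·k² − 36·k − 20·n² + 24·k·n + 36·n)·(−4·k − 9·n − 9)    [distributive law]
= (44·k·n − 24·k² − 36·k − 20·n² + 36·n)·(−4·k − 9·n − 9)    [combine like terms]
= −176·k²·n − 396·k·n² − 396·k·n + 96·k³ + 216·k²·n + 216·k² + 144·k² + 324·k·n + 324·k + 80·k·n² + 180·n³ + 180·n² − 144·k·n − 324·n² − 324·n    [distributive law]
= 40·k²·n − 316·k·n² − 216·k·n + 96·k³ + 360·k² + 324·k + 180·n³ − 144·n² − 324·n    [combine like terms]

40·k²·n − 316·k·n² − 216·k·n + 96·k³ + 360·k² + 324·k + 180·n³ − 144·n² − 324·n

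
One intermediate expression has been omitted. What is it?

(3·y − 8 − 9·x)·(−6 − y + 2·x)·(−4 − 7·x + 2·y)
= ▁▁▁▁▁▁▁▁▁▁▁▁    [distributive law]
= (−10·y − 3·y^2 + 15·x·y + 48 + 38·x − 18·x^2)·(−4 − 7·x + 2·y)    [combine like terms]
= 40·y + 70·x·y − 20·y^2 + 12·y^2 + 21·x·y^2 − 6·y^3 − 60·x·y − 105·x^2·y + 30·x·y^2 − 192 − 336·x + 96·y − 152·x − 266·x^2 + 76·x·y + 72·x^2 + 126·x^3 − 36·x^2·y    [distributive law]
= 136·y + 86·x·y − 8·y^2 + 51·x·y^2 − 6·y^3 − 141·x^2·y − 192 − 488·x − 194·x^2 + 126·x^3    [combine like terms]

By distributive law:

(−18·y − 3·y^2 + 6·x·y + 48 + 8·y − 16·x + 54·x + 9·x·y − 18·x^2)·(−4 − 7·x + 2·y)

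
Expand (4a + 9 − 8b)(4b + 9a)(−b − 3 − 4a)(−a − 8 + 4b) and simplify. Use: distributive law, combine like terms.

568a^2b^2 − 1760ab^2 + 704ab^3 − 3175a^2b − 408ab − 764a^3b + 1584a^3 + 3699a^2 + 144a^4 − 912b^2 − 16b^3 + 864b + 1944a + 128b^4

(4a + 9 − 8b)(4b + 9a)(−b − 3 − 4a)(−a − 8 + 4b)
= (16ab + 36a^2 + 36b + 81a − 32b^2 − 72ab)(−b − 3 − 4a)(−a − 8 + 4b)    [distributive law]
= (−56ab + 36a^2 + 36b + 81a − 32b^2)(−b − 3 − 4a)(−a − 8 + 4b)    [combine like terms]
= (56ab^2 + 168ab + 224a^2b − 36a^2b − 108a^2 − 144a^3 − 36b^2 − 108b − 144ab − 81ab − 243a − 324a^2 + 32b^3 + 96b^2 + 128ab^2)(−a − 8 + 4b)    [distributive law]
= (184ab^2 − 57ab + 188a^2b − 432a^2 − 144a^3 + 60b^2 − 108b − 243a + 32b^3)(−a − 8 + 4b)    [combine like terms]
= −184a^2b^2 − 1472ab^2 + 736ab^3 + 57a^2b + 456ab − 228ab^2 − 188a^3b − 1504a^2b + 752a^2b^2 + 432a^3 + 3456a^2 − 1728a^2b + 144a^4 + 1152a^3 − 576a^3b − 60ab^2 − 480b^2 + 240b^3 + 108ab + 864b − 432b^2 + 243a^2 + 1944a − 972ab − 32ab^3 − 256b^3 + 128b^4    [distributive law]
= 568a^2b^2 − 1760ab^2 + 704ab^3 − 3175a^2b − 408ab − 764a^3b + 1584a^3 + 3699a^2 + 144a^4 − 912b^2 − 16b^3 + 864b + 1944a + 128b^4    [combine like terms]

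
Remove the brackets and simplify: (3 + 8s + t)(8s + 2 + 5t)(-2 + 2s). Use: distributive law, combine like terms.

-68s - 48s² - 12 - 34t - 62st + 128s³ + 96s²t - 10t² + 10st²

(3 + 8s + t)(8s + 2 + 5t)(-2 + 2s)
= (24s + 6 + 15t + 64s² + 16s + 40st + 8st + 2t + 5t²)(-2 + 2s)    [distributive law]
= (40s + 6 + 17t + 64s² + 48st + 5t²)(-2 + 2s)    [combine like terms]
= -80s + 80s² - 12 + 12s - 34t + 34st - 128s² + 128s³ - 96st + 96s²t - 10t² + 10st²    [distributive law]
= -68s - 48s² - 12 - 34t - 62st + 128s³ + 96s²t - 10t² + 10st²    [combine like terms]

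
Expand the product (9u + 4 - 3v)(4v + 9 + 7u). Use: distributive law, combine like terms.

15uv + 109u + 63u^2 - 11v + 36 - 12v^2

(9u + 4 - 3v)(4v + 9 + 7u)
= 36uv + 81u + 63u^2 + 16v + 36 + 28u - 12v^2 - 27v - 21uv    [distributive law]
= 15uv + 109u + 63u^2 - 11v + 36 - 12v^2    [combine like terms]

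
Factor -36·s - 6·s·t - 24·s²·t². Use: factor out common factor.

6·s(-6 - t - 4·s·t²)

-36·s - 6·s·t - 24·s²·t²
= 6(-6·s - s·t - 4·s²·t²)    [factor out 6]
= 6·s(-6 - t - 4·s·t²)    [factor out s]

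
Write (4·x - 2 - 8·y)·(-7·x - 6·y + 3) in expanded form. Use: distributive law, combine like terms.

-28·x² + 32·x·y + 26·x - 12·y - 6 + 48·y²

(4·x - 2 - 8·y)·(-7·x - 6·y + 3)
= -28·x² - 24·x·y + 12·x + 14·x + 12·y - 6 + 56·x·y + 48·y² - 24·y    [distributive law]
= -28·x² + 32·x·y + 26·x - 12·y - 6 + 48·y²    [combine like terms]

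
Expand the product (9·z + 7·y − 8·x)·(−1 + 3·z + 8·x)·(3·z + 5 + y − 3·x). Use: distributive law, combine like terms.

108·z^2 − 45·z + 75·y·z + 291·x·z + 81·z^3 + 90·y·z^2 + 63·x·z^2 + 153·x·y·z − 336·x^2·z − 35·y − 7·y^2 + 309·x·y + 21·y^2·z + 56·x·y^2 − 232·x^2·y + 40·x − 344·x^2 + 192·x^3

(9·z + 7·y − 8·x)·(−1 + 3·z + 8·x)·(3·z + 5 + y − 3·x)
= (−9·z + 27·z^2 + 72·x·z − 7·y + 21·y·z + 56·x·y + 8·x − 24·x·z − 64·x^2)·(3·z + 5 + y − 3·x)    [distributive law]
= (−9·z + 27·z^2 + 48·x·z − 7·y + 21·y·z + 56·x·y + 8·x − 64·x^2)·(3·z + 5 + y − 3·x)    [combine like terms]
= −27·z^2 − 45·z − 9·y·z + 27·x·z + 81·z^3 + 135·z^2 + 27·y·z^2 − 81·x·z^2 + 144·x·z^2 + 240·x·z + 48·x·y·z − 144·x^2·z − 21·y·z − 35·y − 7·y^2 + 21·x·y + 63·y·z^2 + 105·y·z + 21·y^2·z − 63·x·y·z + 168·x·y·z + 280·x·y + 56·x·y^2 − 168·x^2·y + 24·x·z + 40·x + 8·x·y − 24·x^2 − 192·x^2·z − 320·x^2 − 64·x^2·y + 192·x^3    [distributive law]
= 108·z^2 − 45·z + 75·y·z + 291·x·z + 81·z^3 + 90·y·z^2 + 63·x·z^2 + 153·x·y·z − 336·x^2·z − 35·y − 7·y^2 + 309·x·y + 21·y^2·z + 56·x·y^2 − 232·x^2·y + 40·x − 344·x^2 + 192·x^3    [combine like terms]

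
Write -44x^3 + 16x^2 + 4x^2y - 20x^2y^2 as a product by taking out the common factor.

4x^2(-11x + 4 + y - 5y^2)

-44x^3 + 16x^2 + 4x^2y - 20x^2y^2
= 4(-11x^3 + 4x^2 + x^2y - 5x^2y^2)    [factor out 4]
= 4x^2(-11x + 4 + y - 5y^2)    [factor out x^2]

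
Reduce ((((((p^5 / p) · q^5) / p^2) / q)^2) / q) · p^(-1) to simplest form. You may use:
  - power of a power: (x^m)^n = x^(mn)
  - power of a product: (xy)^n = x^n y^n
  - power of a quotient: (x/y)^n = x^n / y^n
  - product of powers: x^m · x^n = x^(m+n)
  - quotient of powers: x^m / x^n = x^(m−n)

p^3q^7

((((((p^5 / p) · q^5) / p^2) / q)^2) / q) · p^(-1)
= ((((((p^5 / p) · q^5) / p^2)^2) / (q^2)) / q) · p^(-1)    [power of a quotient]
= ((((((p^5 / p) · q^5)^2) / ((p^2)^2)) / (q^2)) / q) · p^(-1)    [power of a quotient]
= ((((((p^5 / p)^2) · ((q^5)^2)) / ((p^2)^2)) / (q^2)) / q) · p^(-1)    [power of a product]
= (((((((p^5)^2) / (p^2)) · ((q^5)^2)) / ((p^2)^2)) / (q^2)) / q) · p^(-1)    [power of a quotient]
= (((((p^10 / (p^2)) · ((q^5)^2)) / ((p^2)^2)) / (q^2)) / q) · p^(-1)    [power of a power]
= ((((p^8 · ((q^5)^2)) / ((p^2)^2)) / (q^2)) / q) · p^(-1)    [quotient of powers]
= ((((p^8 · q^10) / ((p^2)^2)) / (q^2)) / q) · p^(-1)    [power of a power]
= ((((p^8 · q^10) / p^4) / (q^2)) / q) · p^(-1)    [power of a power]
= p^3q^7    [quotient of powers; product of powers]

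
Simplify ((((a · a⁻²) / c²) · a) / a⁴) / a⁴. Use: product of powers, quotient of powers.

((((a · a⁻²) / c²) · a) / a⁴) / a⁴
= (((a⁻¹ / c²) · a) / a⁴) / a⁴    [product of powers]
= a⁻⁸c⁻²    [quotient of powers; product of powers]

a⁻⁸c⁻²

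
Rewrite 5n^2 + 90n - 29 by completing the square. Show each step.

5(n + 9)^2 - 434

5n^2 + 90n - 29
= 5(n^2 + 18n) - 29    [factor out 5 from the n-terms]
= 5(n^2 + 18n + 81 - 81) - 29    [add and subtract 81 inside the bracket]
= 5(n + 9)^2 - 405 - 29    [perfect-square identity]
= 5(n + 9)^2 - 434    [combine constants]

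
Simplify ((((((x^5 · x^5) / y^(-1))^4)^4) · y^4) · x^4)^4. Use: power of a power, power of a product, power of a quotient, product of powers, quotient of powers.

((((((x^5 · x^5) / y^(-1))^4)^4) · y^4) · x^4)^4
= ((((((x^5 · x^5) / y^(-1))^4)^4) · y^4)^4) · ((x^4)^4)    [power of a product]
= ((((((x^5 · x^5) / y^(-1))^4)^4)^4) · ((y^4)^4)) · ((x^4)^4)    [power of a product]
= (((((x^5 · x^5) / y^(-1))^4)^16) · ((y^4)^4)) · ((x^4)^4)    [power of a power]
= ((((x^5 · x^5) / y^(-1))^64) · ((y^4)^4)) · ((x^4)^4)    [power of a power]
= ((((x^5 · x^5)^64) / ((y^(-1))^64)) · ((y^4)^4)) · ((x^4)^4)    [power of a quotient]
= (((((x^5)^64) · ((x^5)^64)) / ((y^(-1))^64)) · ((y^4)^4)) · ((x^4)^4)    [power of a product]
= (((x^320 · ((x^5)^64)) / ((y^(-1))^64)) · ((y^4)^4)) · ((x^4)^4)    [power of a power]
= (((x^320 · x^320) / ((y^(-1))^64)) · ((y^4)^4)) · ((x^4)^4)    [power of a power]
= ((x^640 / ((y^(-1))^64)) · ((y^4)^4)) · ((x^4)^4)    [product of powers]
= ((x^640 / y^(-64)) · ((y^4)^4)) · ((x^4)^4)    [power of a power]
= ((x^640 / y^(-64)) · y^16) · ((x^4)^4)    [power of a power]
= ((x^640 / y^(-64)) · y^16) · x^16    [power of a power]
= x^656y^80    [quotient of powers; product of powers]

x^656y^80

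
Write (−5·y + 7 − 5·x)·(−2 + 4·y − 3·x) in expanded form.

38·y − 20·y² − 5·x·y − 14 − 11·x + 15·x²

(−5·y + 7 − 5·x)·(−2 + 4·y − 3·x)
= 10·y − 20·y² + 15·x·y − 14 + 28·y − 21·x + 10·x − 20·x·y + 15·x²    [distributive law]
= 38·y − 20·y² − 5·x·y − 14 − 11·x + 15·x²    [combine like terms]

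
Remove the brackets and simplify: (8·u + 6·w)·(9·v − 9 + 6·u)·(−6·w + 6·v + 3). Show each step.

(8·u + 6·w)·(9·v − 9 + 6·u)·(−6·w + 6·v + 3)
= (72·u·v − 72·u + 48·u^2 + 54·v·w − 54·w + 36·u·w)·(−6·w + 6·v + 3)    [distributive law]
= −432·u·v·w + 432·u·v^2 + 216·u·v + 432·u·w − 432·u·v − 216·u − 288·u^2·w + 288·u^2·v + 144·u^2 − 324·v·w^2 + 324·v^2·w + 162·v·w + 324·w^2 − 324·v·w − 162·w − 216·u·w^2 + 216·u·v·w + 108·u·w    [distributive law]
= −216·u·v·w + 432·u·v^2 − 216·u·v + 540·u·w − 216·u − 288·u^2·w + 288·u^2·v + 144·u^2 − 324·v·w^2 + 324·v^2·w − 162·v·w + 324·w^2 − 162·w − 216·u·w^2    [combine like terms]

−216·u·v·w + 432·u·v^2 − 216·u·v + 540·u·w − 216·u − 288·u^2·w + 288·u^2·v + 144·u^2 − 324·v·w^2 + 324·v^2·w − 162·v·w + 324·w^2 − 162·w − 216·u·w^2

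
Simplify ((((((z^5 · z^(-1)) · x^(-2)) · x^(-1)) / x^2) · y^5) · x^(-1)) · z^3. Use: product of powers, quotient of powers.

x^(-6)·y^5·z^7

((((((z^5 · z^(-1)) · x^(-2)) · x^(-1)) / x^2) · y^5) · x^(-1)) · z^3
= (((((z^4 · x^(-2)) · x^(-1)) / x^2) · y^5) · x^(-1)) · z^3    [product of powers]
= x^(-6)·y^5·z^7    [quotient of powers; product of powers]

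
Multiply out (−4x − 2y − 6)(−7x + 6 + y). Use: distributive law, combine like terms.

28x² + 18x + 10xy − 18y − 2y² − 36

(−4x − 2y − 6)(−7x + 6 + y)
= 28x² − 24x − 4xy + 14xy − 12y − 2y² + 42x − 36 − 6y    [distributive law]
= 28x² + 18x + 10xy − 18y − 2y² − 36    [combine like terms]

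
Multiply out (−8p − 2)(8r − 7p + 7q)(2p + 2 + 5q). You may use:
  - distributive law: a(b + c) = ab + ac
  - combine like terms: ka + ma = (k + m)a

(−8p − 2)(8r − 7p + 7q)(2p + 2 + 5q)
= (−64pr + 56p^2 − 56pq − 16r + 14p − 14q)(2p + 2 + 5q)    [distributive law]
= −128p^2r − 128pr − 320pqr + 112p^3 + 112p^2 + 280p^2q − 112p^2q − 112pq − 280pq^2 − 32pr − 32r − 80qr + 28p^2 + 28p + 70pq − 28pq − 28q − 70q^2    [distributive law]
= −128p^2r − 160pr − 320pqr + 112p^3 + 140p^2 + 168p^2q − 70pq − 280pq^2 − 32r − 80qr + 28p − 28q − 70q^2    [combine like terms]

−128p^2r − 160pr − 320pqr + 112p^3 + 140p^2 + 168p^2q − 70pq − 280pq^2 − 32r − 80qr + 28p − 28q − 70q^2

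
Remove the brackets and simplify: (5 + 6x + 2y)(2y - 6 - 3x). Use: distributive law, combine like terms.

(5 + 6x + 2y)(2y - 6 - 3x)
= 10y - 30 - 15x + 12xy - 36x - 18x² + 4y² - 12y - 6xy    [distributive law]
= -2y - 30 - 51x + 6xy - 18x² + 4y²    [combine like terms]

-2y - 30 - 51x + 6xy - 18x² + 4y²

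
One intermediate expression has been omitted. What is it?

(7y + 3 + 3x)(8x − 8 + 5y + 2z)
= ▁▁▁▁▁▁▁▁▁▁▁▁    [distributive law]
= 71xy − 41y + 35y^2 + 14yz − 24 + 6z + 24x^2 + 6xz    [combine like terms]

By distributive law:

56xy − 56y + 35y^2 + 14yz + 24x − 24 + 15y + 6z + 24x^2 − 24x + 15xy + 6xz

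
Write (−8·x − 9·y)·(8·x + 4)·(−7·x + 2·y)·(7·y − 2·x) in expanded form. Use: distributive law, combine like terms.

(−8·x − 9·y)·(8·x + 4)·(−7·x + 2·y)·(7·y − 2·x)
= (−64·x^2 − 32·x − 72·x·y − 36·y)·(−7·x + 2·y)·(7·y − 2·x)    [distributive law]
= (448·x^3 − 128·x^2·y + 224·x^2 − 64·x·y + 504·x^2·y − 144·x·y^2 + 252·x·y − 72·y^2)·(7·y − 2·x)    [distributive law]
= (448·x^3 + 376·x^2·y + 224·x^2 + 188·x·y − 144·x·y^2 − 72·y^2)·(7·y − 2·x)    [combine like terms]
= 3136·x^3·y − 896·x^4 + 2632·x^2·y^2 − 752·x^3·y + 1568·x^2·y − 448·x^3 + 1316·x·y^2 − 376·x^2·y − 1008·x·y^3 + 288·x^2·y^2 − 504·y^3 + 144·x·y^2    [distributive law]
= 2384·x^3·y − 896·x^4 + 2920·x^2·y^2 + 1192·x^2·y − 448·x^3 + 1460·x·y^2 − 1008·x·y^3 − 504·y^3    [combine like terms]

2384·x^3·y − 896·x^4 + 2920·x^2·y^2 + 1192·x^2·y − 448·x^3 + 1460·x·y^2 − 1008·x·y^3 − 504·y^3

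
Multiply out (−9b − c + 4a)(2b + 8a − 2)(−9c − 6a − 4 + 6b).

150b^2c − 276ab^2 + 180b^2 − 108b^3 + 540abc + 576a^2b + 100ab − 142bc − 72b + 18bc^2 + 72ac^2 − 240a^2c + 92ac − 18c^2 − 8c − 192a^3 − 80a^2 + 32a

(−9b − c + 4a)(2b + 8a − 2)(−9c − 6a − 4 + 6b)
= (−18b^2 − 72ab + 18b − 2bc − 8ac + 2c + 8ab + 32a^2 − 8a)(−9c − 6a − 4 + 6b)    [distributive law]
= (−18b^2 − 64ab + 18b − 2bc − 8ac + 2c + 32a^2 − 8a)(−9c − 6a − 4 + 6b)    [combine like terms]
= 162b^2c + 108ab^2 + 72b^2 − 108b^3 + 576abc + 384a^2b + 256ab − 384ab^2 − 162bc − 108ab − 72b + 108b^2 + 18bc^2 + 12abc + 8bc − 12b^2c + 72ac^2 + 48a^2c + 32ac − 48abc − 18c^2 − 12ac − 8c + 12bc − 288a^2c − 192a^3 − 128a^2 + 192a^2b + 72ac + 48a^2 + 32a − 48ab    [distributive law]
= 150b^2c − 276ab^2 + 180b^2 − 108b^3 + 540abc + 576a^2b + 100ab − 142bc − 72b + 18bc^2 + 72ac^2 − 240a^2c + 92ac − 18c^2 − 8c − 192a^3 − 80a^2 + 32a    [combine like terms]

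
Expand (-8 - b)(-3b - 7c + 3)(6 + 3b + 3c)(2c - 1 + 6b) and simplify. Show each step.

(-8 - b)(-3b - 7c + 3)(6 + 3b + 3c)(2c - 1 + 6b)
= (24b + 56c - 24 + 3b^2 + 7bc - 3b)(6 + 3b + 3c)(2c - 1 + 6b)    [distributive law]
= (21b + 56c - 24 + 3b^2 + 7bc)(6 + 3b + 3c)(2c - 1 + 6b)    [combine like terms]
= (126b + 63b^2 + 63bc + 336c + 168bc + 168c^2 - 144 - 72b - 72c + 18b^2 + 9b^3 + 9b^2c + 42bc + 21b^2c + 21bc^2)(2c - 1 + 6b)    [distributive law]
= (54b + 81b^2 + 273bc + 264c + 168c^2 - 144 + 9b^3 + 30b^2c + 21bc^2)(2c - 1 + 6b)    [combine like terms]
= 108bc - 54b + 324b^2 + 162b^2c - 81b^2 + 486b^3 + 546bc^2 - 273bc + 1638b^2c + 528c^2 - 264c + 1584bc + 336c^3 - 168c^2 + 1008bc^2 - 288c + 144 - 864b + 18b^3c - 9b^3 + 54b^4 + 60b^2c^2 - 30b^2c + 180b^3c + 42bc^3 - 21bc^2 + 126b^2c^2    [distributive law]
= 1419bc - 918b + 243b^2 + 1770b^2c + 477b^3 + 1533bc^2 + 360c^2 - 552c + 336c^3 + 144 + 198b^3c + 54b^4 + 186b^2c^2 + 42bc^3    [combine like terms]

1419bc - 918b + 243b^2 + 1770b^2c + 477b^3 + 1533bc^2 + 360c^2 - 552c + 336c^3 + 144 + 198b^3c + 54b^4 + 186b^2c^2 + 42bc^3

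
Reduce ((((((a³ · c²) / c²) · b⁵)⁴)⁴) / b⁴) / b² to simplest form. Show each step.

a⁴⁸b⁷⁴

((((((a³ · c²) / c²) · b⁵)⁴)⁴) / b⁴) / b²
= (((((a³ · c²) / c²) · b⁵)¹⁶) / b⁴) / b²    [power of a power]
= (((((a³ · c²) / c²)¹⁶) · ((b⁵)¹⁶)) / b⁴) / b²    [power of a product]
= (((((a³ · c²)¹⁶) / ((c²)¹⁶)) · ((b⁵)¹⁶)) / b⁴) / b²    [power of a quotient]
= ((((((a³)¹⁶) · ((c²)¹⁶)) / ((c²)¹⁶)) · ((b⁵)¹⁶)) / b⁴) / b²    [power of a product]
= ((((a⁴⁸ · ((c²)¹⁶)) / ((c²)¹⁶)) · ((b⁵)¹⁶)) / b⁴) / b²    [power of a power]
= ((((a⁴⁸ · c³²) / ((c²)¹⁶)) · ((b⁵)¹⁶)) / b⁴) / b²    [power of a power]
= ((((a⁴⁸ · c³²) / c³²) · ((b⁵)¹⁶)) / b⁴) / b²    [power of a power]
= ((((a⁴⁸ · c³²) / c³²) · b⁸⁰) / b⁴) / b²    [power of a power]
= a⁴⁸b⁷⁴    [quotient of powers; product of powers]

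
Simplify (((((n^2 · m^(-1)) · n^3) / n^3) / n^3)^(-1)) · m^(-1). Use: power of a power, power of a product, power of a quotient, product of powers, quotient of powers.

n

(((((n^2 · m^(-1)) · n^3) / n^3) / n^3)^(-1)) · m^(-1)
= (((((n^2 · m^(-1)) · n^3) / n^3)^(-1)) / ((n^3)^(-1))) · m^(-1)    [power of a quotient]
= (((((n^2 · m^(-1)) · n^3)^(-1)) / ((n^3)^(-1))) / ((n^3)^(-1))) · m^(-1)    [power of a quotient]
= (((((n^2 · m^(-1))^(-1)) · ((n^3)^(-1))) / ((n^3)^(-1))) / ((n^3)^(-1))) · m^(-1)    [power of a product]
= ((((((n^2)^(-1)) · ((m^(-1))^(-1))) · ((n^3)^(-1))) / ((n^3)^(-1))) / ((n^3)^(-1))) · m^(-1)    [power of a product]
= ((((n^(-2) · ((m^(-1))^(-1))) · ((n^3)^(-1))) / ((n^3)^(-1))) / ((n^3)^(-1))) · m^(-1)    [power of a power]
= ((((n^(-2) · m) · ((n^3)^(-1))) / ((n^3)^(-1))) / ((n^3)^(-1))) · m^(-1)    [power of a power]
= ((((n^(-2) · m) · n^(-3)) / ((n^3)^(-1))) / ((n^3)^(-1))) · m^(-1)    [power of a power]
= ((((n^(-2) · m) · n^(-3)) / n^(-3)) / ((n^3)^(-1))) · m^(-1)    [power of a power]
= ((((n^(-2) · m) · n^(-3)) / n^(-3)) / n^(-3)) · m^(-1)    [power of a power]
= n    [quotient of powers; product of powers]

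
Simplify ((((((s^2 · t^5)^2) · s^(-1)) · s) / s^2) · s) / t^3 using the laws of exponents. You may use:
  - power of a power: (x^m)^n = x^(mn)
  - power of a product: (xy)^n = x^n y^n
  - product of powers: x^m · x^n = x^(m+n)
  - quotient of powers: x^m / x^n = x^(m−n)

s^3·t^7

((((((s^2 · t^5)^2) · s^(-1)) · s) / s^2) · s) / t^3
= (((((((s^2)^2) · ((t^5)^2)) · s^(-1)) · s) / s^2) · s) / t^3    [power of a product]
= (((((s^4 · ((t^5)^2)) · s^(-1)) · s) / s^2) · s) / t^3    [power of a power]
= (((((s^4 · t^10) · s^(-1)) · s) / s^2) · s) / t^3    [power of a power]
= s^3·t^7    [quotient of powers; product of powers]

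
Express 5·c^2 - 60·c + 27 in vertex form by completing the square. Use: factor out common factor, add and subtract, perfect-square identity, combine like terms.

5(c - 6)^2 - 153

5·c^2 - 60·c + 27
= 5(c^2 - 12·c) + 27    [factor out 5 from the c-terms]
= 5(c^2 - 12·c + 36 - 36) + 27    [add and subtract 36 inside the bracket]
= 5(c - 6)^2 - 180 + 27    [perfect-square identity]
= 5(c - 6)^2 - 153    [combine constants]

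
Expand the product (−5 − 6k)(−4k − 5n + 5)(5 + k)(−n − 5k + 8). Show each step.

(−5 − 6k)(−4k − 5n + 5)(5 + k)(−n − 5k + 8)
= (20k + 25n − 25 + 24k^2 + 30kn − 30k)(5 + k)(−n − 5k + 8)    [distributive law]
= (−10k + 25n − 25 + 24k^2 + 30kn)(5 + k)(−n − 5k + 8)    [combine like terms]
= (−50k − 10k^2 + 125n + 25kn − 125 − 25k + 120k^2 + 24k^3 + 150kn + 30k^2n)(−n − 5k + 8)    [distributive law]
= (−75k + 110k^2 + 125n + 175kn − 125 + 24k^3 + 30k^2n)(−n − 5k + 8)    [combine like terms]
= 75kn + 375k^2 − 600k − 110k^2n − 550k^3 + 880k^2 − 125n^2 − 625kn + 1000n − 175kn^2 − 875k^2n + 1400kn + 125n + 625k − 1000 − 24k^3n − 120k^4 + 192k^3 − 30k^2n^2 − 150k^3n + 240k^2n    [distributive law]
= 850kn + 1255k^2 + 25k − 745k^2n − 358k^3 − 125n^2 + 1125n − 175kn^2 − 1000 − 174k^3n − 120k^4 − 30k^2n^2    [combine like terms]

850kn + 1255k^2 + 25k − 745k^2n − 358k^3 − 125n^2 + 1125n − 175kn^2 − 1000 − 174k^3n − 120k^4 − 30k^2n^2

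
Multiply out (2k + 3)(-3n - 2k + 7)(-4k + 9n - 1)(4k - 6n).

(2k + 3)(-3n - 2k + 7)(-4k + 9n - 1)(4k - 6n)
= (-6kn - 4k² + 14k - 9n - 6k + 21)(-4k + 9n - 1)(4k - 6n)    [distributive law]
= (-6kn - 4k² + 8k - 9n + 21)(-4k + 9n - 1)(4k - 6n)    [combine like terms]
= (24k²n - 54kn² + 6kn + 16k³ - 36k²n + 4k² - 32k² + 72kn - 8k + 36kn - 81n² + 9n - 84k + 189n - 21)(4k - 6n)    [distributive law]
= (-12k²n - 54kn² + 114kn + 16k³ - 28k² - 92k - 81n² + 198n - 21)(4k - 6n)    [combine like terms]
= -48k³n + 72k²n² - 216k²n² + 324kn³ + 456k²n - 684kn² + 64k⁴ - 96k³n - 112k³ + 168k²n - 368k² + 552kn - 324kn² + 486n³ + 792kn - 1188n² - 84k + 126n    [distributive law]
= -144k³n - 144k²n² + 324kn³ + 624k²n - 1008kn² + 64k⁴ - 112k³ - 368k² + 1344kn + 486n³ - 1188n² - 84k + 126n    [combine like terms]

-144k³n - 144k²n² + 324kn³ + 624k²n - 1008kn² + 64k⁴ - 112k³ - 368k² + 1344kn + 486n³ - 1188n² - 84k + 126n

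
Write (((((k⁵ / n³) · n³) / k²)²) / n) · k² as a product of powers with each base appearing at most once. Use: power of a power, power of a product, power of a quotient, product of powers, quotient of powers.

k⁸n⁻¹

(((((k⁵ / n³) · n³) / k²)²) / n) · k²
= (((((k⁵ / n³) · n³)²) / ((k²)²)) / n) · k²    [power of a quotient]
= (((((k⁵ / n³)²) · ((n³)²)) / ((k²)²)) / n) · k²    [power of a product]
= ((((((k⁵)²) / ((n³)²)) · ((n³)²)) / ((k²)²)) / n) · k²    [power of a quotient]
= ((((k¹⁰ / ((n³)²)) · ((n³)²)) / ((k²)²)) / n) · k²    [power of a power]
= ((((k¹⁰ / n⁶) · ((n³)²)) / ((k²)²)) / n) · k²    [power of a power]
= ((((k¹⁰ / n⁶) · n⁶) / ((k²)²)) / n) · k²    [power of a power]
= ((((k¹⁰ / n⁶) · n⁶) / k⁴) / n) · k²    [power of a power]
= k⁸n⁻¹    [quotient of powers; product of powers]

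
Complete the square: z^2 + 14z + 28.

z^2 + 14z + 28
= z^2 + 14z + 49 − 49 + 28    [add and subtract 49]
= (z + 7)^2 − 49 + 28    [perfect-square identity]
= (z + 7)^2 − 21    [combine constants]

(z + 7)^2 − 21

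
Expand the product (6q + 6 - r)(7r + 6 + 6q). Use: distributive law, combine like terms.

36qr + 72q + 36q² + 36r + 36 - 7r²

(6q + 6 - r)(7r + 6 + 6q)
= 42qr + 36q + 36q² + 42r + 36 + 36q - 7r² - 6r - 6qr    [distributive law]
= 36qr + 72q + 36q² + 36r + 36 - 7r²    [combine like terms]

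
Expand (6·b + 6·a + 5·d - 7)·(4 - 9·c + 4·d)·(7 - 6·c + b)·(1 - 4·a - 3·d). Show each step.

140·b - 536·a·b - 260·b·d - 459·b·c + 1782·a·b·c + 1188·b·c·d + 24·b^2 - 96·a·b^2 - 48·b^2·d + 324·b·c^2 - 1296·a·b·c^2 - 972·b·c^2·d - 54·b^2·c + 216·a·b^2·c + 162·b^2·c·d - 688·a·b·d - 460·b·d^2 + 918·a·b·c·d + 567·b·c·d^2 - 96·a·b^2·d - 72·b^2·d^2 + 952·a - 672·a^2 - 112·a·d - 2958·a·c + 2088·a^2·c + 2490·a·c·d - 96·a^2·b + 1836·a·c^2 - 1296·a^2·c^2 - 2052·a·c^2·d + 216·a^2·b·c - 672·a^2·d - 1064·a·d^2 + 576·a^2·c·d + 912·a·c·d^2 - 96·a^2·b·d - 152·a·b·d^2 + 532·d + 308·d^2 - 2094·c·d + 681·c·d^2 + 1404·c^2·d - 810·c^2·d^2 - 420·d^3 + 360·c·d^3 - 60·b·d^3 - 196 + 609·c - 378·c^2

(6·b + 6·a + 5·d - 7)·(4 - 9·c + 4·d)·(7 - 6·c + b)·(1 - 4·a - 3·d)
= (24·b - 54·b·c + 24·b·d + 24·a - 54·a·c + 24·a·d + 20·d - 45·c·d + 20·d^2 - 28 + 63·c - 28·d)·(7 - 6·c + b)·(1 - 4·a - 3·d)    [distributive law]
= (24·b - 54·b·c + 24·b·d + 24·a - 54·a·c + 24·a·d - 8·d - 45·c·d + 20·d^2 - 28 + 63·c)·(7 - 6·c + b)·(1 - 4·a - 3·d)    [combine like terms]
= (168·b - 144·b·c + 24·b^2 - 378·b·c + 324·b·c^2 - 54·b^2·c + 168·b·d - 144·b·c·d + 24·b^2·d + 168·a - 144·a·c + 24·a·b - 378·a·c + 324·a·c^2 - 54·a·b·c + 168·a·d - 144·a·c·d + 24·a·b·d - 56·d + 48·c·d - 8·b·d - 315·c·d + 270·c^2·d - 45·b·c·d + 140·d^2 - 120·c·d^2 + 20·b·d^2 - 196 + 168·c - 28·b + 441·c - 378·c^2 + 63·b·c)·(1 - 4·a - 3·d)    [distributive law]
= (140·b - 459·b·c + 24·b^2 + 324·b·c^2 - 54·b^2·c + 160·b·d - 189·b·c·d + 24·b^2·d + 168·a - 522·a·c + 24·a·b + 324·a·c^2 - 54·a·b·c + 168·a·d - 144·a·c·d + 24·a·b·d - 56·d - 267·c·d + 270·c^2·d + 140·d^2 - 120·c·d^2 + 20·b·d^2 - 196 + 609·c - 378·c^2)·(1 - 4·a - 3·d)    [combine like terms]
= 140·b - 560·a·b - 420·b·d - 459·b·c + 1836·a·b·c + 1377·b·c·d + 24·b^2 - 96·a·b^2 - 72·b^2·d + 324·b·c^2 - 1296·a·b·c^2 - 972·b·c^2·d - 54·b^2·c + 216·a·b^2·c + 162·b^2·c·d + 160·b·d - 640·a·b·d - 480·b·d^2 - 189·b·c·d + 756·a·b·c·d + 567·b·c·d^2 + 24·b^2·d - 96·a·b^2·d - 72·b^2·d^2 + 168·a - 672·a^2 - 504·a·d - 522·a·c + 2088·a^2·c + 1566·a·c·d + 24·a·b - 96·a^2·b - 72·a·b·d + 324·a·c^2 - 1296·a^2·c^2 - 972·a·c^2·d - 54·a·b·c + 216·a^2·b·c + 162·a·b·c·d + 168·a·d - 672·a^2·d - 504·a·d^2 - 144·a·c·d + 576·a^2·c·d + 432·a·c·d^2 + 24·a·b·d - 96·a^2·b·d - 72·a·b·d^2 - 56·d + 224·a·d + 168·d^2 - 267·c·d + 1068·a·c·d + 801·c·d^2 + 270·c^2·d - 1080·a·c^2·d - 810·c^2·d^2 + 140·d^2 - 560·a·d^2 - 420·d^3 - 120·c·d^2 + 480·a·c·d^2 + 360·c·d^3 + 20·b·d^2 - 80·a·b·d^2 - 60·b·d^3 - 196 + 784·a + 588·d + 609·c - 2436·a·c - 1827·c·d - 378·c^2 + 1512·a·c^2 + 1134·c^2·d    [distributive law]
= 140·b - 536·a·b - 260·b·d - 459·b·c + 1782·a·b·c + 1188·b·c·d + 24·b^2 - 96·a·b^2 - 48·b^2·d + 324·b·c^2 - 1296·a·b·c^2 - 972·b·c^2·d - 54·b^2·c + 216·a·b^2·c + 162·b^2·c·d - 688·a·b·d - 460·b·d^2 + 918·a·b·c·d + 567·b·c·d^2 - 96·a·b^2·d - 72·b^2·d^2 + 952·a - 672·a^2 - 112·a·d - 2958·a·c + 2088·a^2·c + 2490·a·c·d - 96·a^2·b + 1836·a·c^2 - 1296·a^2·c^2 - 2052·a·c^2·d + 216·a^2·b·c - 672·a^2·d - 1064·a·d^2 + 576·a^2·c·d + 912·a·c·d^2 - 96·a^2·b·d - 152·a·b·d^2 + 532·d + 308·d^2 - 2094·c·d + 681·c·d^2 + 1404·c^2·d - 810·c^2·d^2 - 420·d^3 + 360·c·d^3 - 60·b·d^3 - 196 + 609·c - 378·c^2    [combine like terms]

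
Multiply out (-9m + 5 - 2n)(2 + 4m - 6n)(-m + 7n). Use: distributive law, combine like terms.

-2m^2 + 48mn + 36m^3 - 298m^2n + 310mn^2 - 10m + 70n - 238n^2 + 84n^3

(-9m + 5 - 2n)(2 + 4m - 6n)(-m + 7n)
= (-18m - 36m^2 + 54mn + 10 + 20m - 30n - 4n - 8mn + 12n^2)(-m + 7n)    [distributive law]
= (2m - 36m^2 + 46mn + 10 - 34n + 12n^2)(-m + 7n)    [combine like terms]
= -2m^2 + 14mn + 36m^3 - 252m^2n - 46m^2n + 322mn^2 - 10m + 70n + 34mn - 238n^2 - 12mn^2 + 84n^3    [distributive law]
= -2m^2 + 48mn + 36m^3 - 298m^2n + 310mn^2 - 10m + 70n - 238n^2 + 84n^3    [combine like terms]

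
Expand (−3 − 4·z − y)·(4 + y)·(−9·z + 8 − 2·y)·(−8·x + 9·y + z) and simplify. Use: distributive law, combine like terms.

160·x·z − 212·y·z − 20·z^2 + 768·x − 864·y − 96·z + 256·x·y − 288·y^2 − 504·x·y·z + 573·y^2·z + 1359·y·z^2 − 48·x·y^2 + 54·y^3 − 1152·x·z^2 + 144·z^3 − 288·x·y·z^2 + 341·y^2·z^2 + 36·y·z^3 − 136·x·y^2·z + 155·y^3·z − 16·x·y^3 + 18·y^4

(−3 − 4·z − y)·(4 + y)·(−9·z + 8 − 2·y)·(−8·x + 9·y + z)
= (−12 − 3·y − 16·z − 4·y·z − 4·y − y^2)·(−9·z + 8 − 2·y)·(−8·x + 9·y + z)    [distributive law]
= (−12 − 7·y − 16·z − 4·y·z − y^2)·(−9·z + 8 − 2·y)·(−8·x + 9·y + z)    [combine like terms]
= (108·z − 96 + 24·y + 63·y·z − 56·y + 14·y^2 + 144·z^2 − 128·z + 32·y·z + 36·y·z^2 − 32·y·z + 8·y^2·z + 9·y^2·z − 8·y^2 + 2·y^3)·(−8·x + 9·y + z)    [distributive law]
= (−20·z − 96 − 32·y + 63·y·z + 6·y^2 + 144·z^2 + 36·y·z^2 + 17·y^2·z + 2·y^3)·(−8·x + 9·y + z)    [combine like terms]
= 160·x·z − 180·y·z − 20·z^2 + 768·x − 864·y − 96·z + 256·x·y − 288·y^2 − 32·y·z − 504·x·y·z + 567·y^2·z + 63·y·z^2 − 48·x·y^2 + 54·y^3 + 6·y^2·z − 1152·x·z^2 + 1296·y·z^2 + 144·z^3 − 288·x·y·z^2 + 324·y^2·z^2 + 36·y·z^3 − 136·x·y^2·z + 153·y^3·z + 17·y^2·z^2 − 16·x·y^3 + 18·y^4 + 2·y^3·z    [distributive law]
= 160·x·z − 212·y·z − 20·z^2 + 768·x − 864·y − 96·z + 256·x·y − 288·y^2 − 504·x·y·z + 573·y^2·z + 1359·y·z^2 − 48·x·y^2 + 54·y^3 − 1152·x·z^2 + 144·z^3 − 288·x·y·z^2 + 341·y^2·z^2 + 36·y·z^3 − 136·x·y^2·z + 155·y^3·z − 16·x·y^3 + 18·y^4    [combine like terms]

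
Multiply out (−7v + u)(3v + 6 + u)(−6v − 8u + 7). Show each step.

(−7v + u)(3v + 6 + u)(−6v − 8u + 7)
= (−21v^2 − 42v − 7uv + 3uv + 6u + u^2)(−6v − 8u + 7)    [distributive law]
= (−21v^2 − 42v − 4uv + 6u + u^2)(−6v − 8u + 7)    [combine like terms]
= 126v^3 + 168uv^2 − 147v^2 + 252v^2 + 336uv − 294v + 24uv^2 + 32u^2v − 28uv − 36uv − 48u^2 + 42u − 6u^2v − 8u^3 + 7u^2    [distributive law]
= 126v^3 + 192uv^2 + 105v^2 + 272uv − 294v + 26u^2v − 41u^2 + 42u − 8u^3    [combine like terms]

126v^3 + 192uv^2 + 105v^2 + 272uv − 294v + 26u^2v − 41u^2 + 42u − 8u^3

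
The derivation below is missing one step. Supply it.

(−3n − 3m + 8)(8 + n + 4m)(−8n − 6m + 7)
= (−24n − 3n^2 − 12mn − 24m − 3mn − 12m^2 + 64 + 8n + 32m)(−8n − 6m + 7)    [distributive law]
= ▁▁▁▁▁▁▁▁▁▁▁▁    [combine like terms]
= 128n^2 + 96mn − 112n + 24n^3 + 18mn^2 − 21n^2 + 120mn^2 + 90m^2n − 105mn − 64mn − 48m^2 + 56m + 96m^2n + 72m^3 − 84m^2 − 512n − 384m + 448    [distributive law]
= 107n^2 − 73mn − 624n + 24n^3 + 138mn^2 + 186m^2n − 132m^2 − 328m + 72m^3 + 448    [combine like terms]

Applying combine like terms to the line above:

(−16n − 3n^2 − 15mn + 8m − 12m^2 + 64)(−8n − 6m + 7)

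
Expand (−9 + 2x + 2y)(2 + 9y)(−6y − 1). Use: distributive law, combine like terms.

185y + 18 + 444y^2 − 42xy − 4x − 108xy^2 − 108y^3

(−9 + 2x + 2y)(2 + 9y)(−6y − 1)
= (−18 − 81y + 4x + 18xy + 4y + 18y^2)(−6y − 1)    [distributive law]
= (−18 − 77y + 4x + 18xy + 18y^2)(−6y − 1)    [combine like terms]
= 108y + 18 + 462y^2 + 77y − 24xy − 4x − 108xy^2 − 18xy − 108y^3 − 18y^2    [distributive law]
= 185y + 18 + 444y^2 − 42xy − 4x − 108xy^2 − 108y^3    [combine like terms]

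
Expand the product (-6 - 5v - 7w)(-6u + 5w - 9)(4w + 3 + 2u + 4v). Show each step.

336uw + 216u + 72u^2 + 324uv + 27w^2 + 315w + 237vw + 162 + 351v + 238uvw + 60u^2v + 120uv^2 - 240vw^2 - 100v^2w + 180v^2 + 98uw^2 + 84u^2w - 140w^3

(-6 - 5v - 7w)(-6u + 5w - 9)(4w + 3 + 2u + 4v)
= (36u - 30w + 54 + 30uv - 25vw + 45v + 42uw - 35w^2 + 63w)(4w + 3 + 2u + 4v)    [distributive law]
= (36u + 33w + 54 + 30uv - 25vw + 45v + 42uw - 35w^2)(4w + 3 + 2u + 4v)    [combine like terms]
= 144uw + 108u + 72u^2 + 144uv + 132w^2 + 99w + 66uw + 132vw + 216w + 162 + 108u + 216v + 120uvw + 90uv + 60u^2v + 120uv^2 - 100vw^2 - 75vw - 50uvw - 100v^2w + 180vw + 135v + 90uv + 180v^2 + 168uw^2 + 126uw + 84u^2w + 168uvw - 140w^3 - 105w^2 - 70uw^2 - 140vw^2    [distributive law]
= 336uw + 216u + 72u^2 + 324uv + 27w^2 + 315w + 237vw + 162 + 351v + 238uvw + 60u^2v + 120uv^2 - 240vw^2 - 100v^2w + 180v^2 + 98uw^2 + 84u^2w - 140w^3    [combine like terms]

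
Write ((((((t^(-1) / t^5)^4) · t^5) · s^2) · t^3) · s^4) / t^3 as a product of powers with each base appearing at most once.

((((((t^(-1) / t^5)^4) · t^5) · s^2) · t^3) · s^4) / t^3
= (((((((t^(-1))^4) / ((t^5)^4)) · t^5) · s^2) · t^3) · s^4) / t^3    [power of a quotient]
= (((((t^(-4) / ((t^5)^4)) · t^5) · s^2) · t^3) · s^4) / t^3    [power of a power]
= (((((t^(-4) / t^20) · t^5) · s^2) · t^3) · s^4) / t^3    [power of a power]
= ((((t^(-24) · t^5) · s^2) · t^3) · s^4) / t^3    [quotient of powers]
= (((t^(-19) · s^2) · t^3) · s^4) / t^3    [product of powers]
= s^6t^(-19)    [quotient of powers; product of powers]

s^6t^(-19)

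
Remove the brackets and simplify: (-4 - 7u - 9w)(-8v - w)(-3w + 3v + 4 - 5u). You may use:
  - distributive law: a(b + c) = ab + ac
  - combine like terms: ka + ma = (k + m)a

204vw + 96v^2 + 128v + 64uv + 24w^2 + 16w + 8uw - 507uvw + 168uv^2 - 280u^2v - 66uw^2 - 35u^2w - 189vw^2 + 216v^2w - 27w^3

(-4 - 7u - 9w)(-8v - w)(-3w + 3v + 4 - 5u)
= (32v + 4w + 56uv + 7uw + 72vw + 9w^2)(-3w + 3v + 4 - 5u)    [distributive law]
= -96vw + 96v^2 + 128v - 160uv - 12w^2 + 12vw + 16w - 20uw - 168uvw + 168uv^2 + 224uv - 280u^2v - 21uw^2 + 21uvw + 28uw - 35u^2w - 216vw^2 + 216v^2w + 288vw - 360uvw - 27w^3 + 27vw^2 + 36w^2 - 45uw^2    [distributive law]
= 204vw + 96v^2 + 128v + 64uv + 24w^2 + 16w + 8uw - 507uvw + 168uv^2 - 280u^2v - 66uw^2 - 35u^2w - 189vw^2 + 216v^2w - 27w^3    [combine like terms]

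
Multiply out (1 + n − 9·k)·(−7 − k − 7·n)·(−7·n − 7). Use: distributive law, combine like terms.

(1 + n − 9·k)·(−7 − k − 7·n)·(−7·n − 7)
= (−7 − k − 7·n − 7·n − k·n − 7·n^2 + 63·k + 9·k^2 + 63·k·n)·(−7·n − 7)    [distributive law]
= (−7 + 62·k − 14·n + 62·k·n − 7·n^2 + 9·k^2)·(−7·n − 7)    [combine like terms]
= 49·n + 49 − 434·k·n − 434·k + 98·n^2 + 98·n − 434·k·n^2 − 434·k·n + 49·n^3 + 49·n^2 − 63·k^2·n − 63·k^2    [distributive law]
= 147·n + 49 − 868·k·n − 434·k + 147·n^2 − 434·k·n^2 + 49·n^3 − 63·k^2·n − 63·k^2    [combine like terms]

147·n + 49 − 868·k·n − 434·k + 147·n^2 − 434·k·n^2 + 49·n^3 − 63·k^2·n − 63·k^2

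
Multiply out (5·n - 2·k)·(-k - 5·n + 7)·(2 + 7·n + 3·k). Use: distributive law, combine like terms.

17·k·n - 40·k·n^2 + 29·k^2·n + 195·n^2 - 175·n^3 + 70·n - 38·k^2 + 6·k^3 - 28·k

(5·n - 2·k)·(-k - 5·n + 7)·(2 + 7·n + 3·k)
= (-5·k·n - 25·n^2 + 35·n + 2·k^2 + 10·k·n - 14·k)·(2 + 7·n + 3·k)    [distributive law]
= (5·k·n - 25·n^2 + 35·n + 2·k^2 - 14·k)·(2 + 7·n + 3·k)    [combine like terms]
= 10·k·n + 35·k·n^2 + 15·k^2·n - 50·n^2 - 175·n^3 - 75·k·n^2 + 70·n + 245·n^2 + 105·k·n + 4·k^2 + 14·k^2·n + 6·k^3 - 28·k - 98·k·n - 42·k^2    [distributive law]
= 17·k·n - 40·k·n^2 + 29·k^2·n + 195·n^2 - 175·n^3 + 70·n - 38·k^2 + 6·k^3 - 28·k    [combine like terms]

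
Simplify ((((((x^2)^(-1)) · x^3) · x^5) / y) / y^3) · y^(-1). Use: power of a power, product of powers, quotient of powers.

x^6y^(-5)

((((((x^2)^(-1)) · x^3) · x^5) / y) / y^3) · y^(-1)
= (((((x^(-2)) · x^3) · x^5) / y) / y^3) · y^(-1)    [power of a power]
= (((x · x^5) / y) / y^3) · y^(-1)    [product of powers]
= ((x^6 / y) / y^3) · y^(-1)    [product of powers]
= x^6y^(-5)    [quotient of powers; product of powers]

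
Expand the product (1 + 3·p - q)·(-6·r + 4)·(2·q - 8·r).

20·q·r + 48·r² + 8·q - 32·r - 36·p·q·r + 144·p·r² + 24·p·q - 96·p·r + 12·q²·r - 48·q·r² - 8·q²

(1 + 3·p - q)·(-6·r + 4)·(2·q - 8·r)
= (-6·r + 4 - 18·p·r + 12·p + 6·q·r - 4·q)·(2·q - 8·r)    [distributive law]
= -12·q·r + 48·r² + 8·q - 32·r - 36·p·q·r + 144·p·r² + 24·p·q - 96·p·r + 12·q²·r - 48·q·r² - 8·q² + 32·q·r    [distributive law]
= 20·q·r + 48·r² + 8·q - 32·r - 36·p·q·r + 144·p·r² + 24·p·q - 96·p·r + 12·q²·r - 48·q·r² - 8·q²    [combine like terms]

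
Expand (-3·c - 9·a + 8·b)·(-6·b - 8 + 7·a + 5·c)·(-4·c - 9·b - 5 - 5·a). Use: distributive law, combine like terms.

-97·b·c² - 330·b²·c - 250·b·c - 136·a·b·c - 21·c² - 120·c - 78·a·c + 339·a·c² + 582·a²·c + 60·c³ - 750·a·b² - 878·a·b + 17·a²·b - 360·a - 45·a² + 315·a³ + 432·b³ + 816·b² + 320·b

(-3·c - 9·a + 8·b)·(-6·b - 8 + 7·a + 5·c)·(-4·c - 9·b - 5 - 5·a)
= (18·b·c + 24·c - 21·a·c - 15·c² + 54·a·b + 72·a - 63·a² - 45·a·c - 48·b² - 64·b + 56·a·b + 40·b·c)·(-4·c - 9·b - 5 - 5·a)    [distributive law]
= (58·b·c + 24·c - 66·a·c - 15·c² + 110·a·b + 72·a - 63·a² - 48·b² - 64·b)·(-4·c - 9·b - 5 - 5·a)    [combine like terms]
= -232·b·c² - 522·b²·c - 290·b·c - 290·a·b·c - 96·c² - 216·b·c - 120·c - 120·a·c + 264·a·c² + 594·a·b·c + 330·a·c + 330·a²·c + 60·c³ + 135·b·c² + 75·c² + 75·a·c² - 440·a·b·c - 990·a·b² - 550·a·b - 550·a²·b - 288·a·c - 648·a·b - 360·a - 360·a² + 252·a²·c + 567·a²·b + 315·a² + 315·a³ + 192·b²·c + 432·b³ + 240·b² + 240·a·b² + 256·b·c + 576·b² + 320·b + 320·a·b    [distributive law]
= -97·b·c² - 330·b²·c - 250·b·c - 136·a·b·c - 21·c² - 120·c - 78·a·c + 339·a·c² + 582·a²·c + 60·c³ - 750·a·b² - 878·a·b + 17·a²·b - 360·a - 45·a² + 315·a³ + 432·b³ + 816·b² + 320·b    [combine like terms]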